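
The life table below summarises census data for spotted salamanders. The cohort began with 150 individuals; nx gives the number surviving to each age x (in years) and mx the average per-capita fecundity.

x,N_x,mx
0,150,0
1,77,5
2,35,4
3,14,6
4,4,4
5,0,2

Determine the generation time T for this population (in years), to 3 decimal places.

1.570

lx = nx/n0 = nx/150: 1, 0.51333…, 0.23333…, 0.09333…, 0.02667…, 0
lx·mx: 0, 2.566667…, 0.933333…, 0.56…, 0.106667…, 0 → R0 = 4.166667…
x·lx·mx: 0, 2.566667…, 1.866667…, 1.68…, 0.426667…, 0 → Σ = 6.54…
T = 6.54… / 4.166667… = 1.5696… → 1.570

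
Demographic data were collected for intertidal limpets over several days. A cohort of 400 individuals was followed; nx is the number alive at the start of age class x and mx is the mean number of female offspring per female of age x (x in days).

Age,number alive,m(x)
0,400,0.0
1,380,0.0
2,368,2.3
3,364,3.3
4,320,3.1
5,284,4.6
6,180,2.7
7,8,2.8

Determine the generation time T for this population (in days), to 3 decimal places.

3.887

lx = nx/n0 = nx/400: 1, 0.95, 0.92, 0.91, 0.8, 0.71, 0.45, 0.02
lx·mx: 0, 0, 2.116, 3.003, 2.48, 3.266, 1.215, 0.056 → R0 = 12.136
x·lx·mx: 0, 0, 4.232, 9.009, 9.92, 16.33, 7.29, 0.392 → Σ = 47.173
T = 47.173 / 12.136 = 3.88703… → 3.887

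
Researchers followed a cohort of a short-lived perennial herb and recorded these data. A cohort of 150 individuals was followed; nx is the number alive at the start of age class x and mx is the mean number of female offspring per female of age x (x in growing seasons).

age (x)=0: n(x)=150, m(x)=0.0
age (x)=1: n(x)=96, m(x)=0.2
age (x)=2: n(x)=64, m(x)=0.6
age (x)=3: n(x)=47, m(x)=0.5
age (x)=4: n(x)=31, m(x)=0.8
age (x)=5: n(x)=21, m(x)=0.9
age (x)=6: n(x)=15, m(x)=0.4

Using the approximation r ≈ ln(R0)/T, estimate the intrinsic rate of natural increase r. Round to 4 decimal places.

lx = nx/n0 = nx/150: 1, 0.64, 0.42667…, 0.31333…, 0.20667…, 0.14, 0.1
R0 = Σ lx·mx = 0 + 0.128 + 0.256… + 0.15667… + 0.16533… + 0.126 + 0.04 = 0.872…
Σ x·lx·mx = 2.641333…; T = 2.641333…/0.872… = 3.02905…
r ≈ ln(R0)/T = ln(0.872…)/3.02905… = -0.045217… → -0.0452

-0.0452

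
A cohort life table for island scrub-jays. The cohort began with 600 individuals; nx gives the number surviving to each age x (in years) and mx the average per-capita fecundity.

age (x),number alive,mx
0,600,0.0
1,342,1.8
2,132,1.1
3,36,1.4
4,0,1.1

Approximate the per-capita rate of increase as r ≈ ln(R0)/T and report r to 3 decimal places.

lx = nx/n0 = nx/600: 1, 0.57, 0.22, 0.06, 0
R0 = Σ lx·mx = 0 + 1.026 + 0.242 + 0.084 + 0 = 1.352
Σ x·lx·mx = 1.762; T = 1.762/1.352 = 1.30325…
r ≈ ln(R0)/T = ln(1.352)/1.30325… = 0.23141… → 0.231

0.231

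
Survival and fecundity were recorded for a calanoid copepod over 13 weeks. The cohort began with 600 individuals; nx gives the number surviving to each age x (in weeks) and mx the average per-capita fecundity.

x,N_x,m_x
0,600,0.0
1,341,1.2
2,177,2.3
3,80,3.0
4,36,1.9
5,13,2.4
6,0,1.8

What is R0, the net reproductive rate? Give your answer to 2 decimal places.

1.93

lx = nx/n0 = nx/600: 1, 0.56833…, 0.295, 0.13333…, 0.06, 0.02167…, 0
lx·mx by age: 0, 0.682…, 0.6785, 0.4…, 0.114, 0.052…, 0
R0 = Σ lx·mx = 1.9265… → 1.93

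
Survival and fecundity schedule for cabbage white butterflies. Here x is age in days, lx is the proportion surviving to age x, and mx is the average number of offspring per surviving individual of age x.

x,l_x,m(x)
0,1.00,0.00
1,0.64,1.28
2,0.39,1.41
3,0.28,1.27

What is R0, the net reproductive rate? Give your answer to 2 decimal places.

lx·mx by age: 0, 0.8192, 0.5499, 0.3556
R0 = Σ lx·mx = 1.7247 → 1.72

1.72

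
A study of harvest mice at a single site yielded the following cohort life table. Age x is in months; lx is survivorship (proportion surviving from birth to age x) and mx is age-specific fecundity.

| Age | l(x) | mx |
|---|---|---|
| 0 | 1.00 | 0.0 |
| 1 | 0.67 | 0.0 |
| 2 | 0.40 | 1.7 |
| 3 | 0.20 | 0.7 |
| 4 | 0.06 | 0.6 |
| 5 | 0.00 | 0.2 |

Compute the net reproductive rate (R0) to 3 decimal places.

0.856

lx·mx by age: 0, 0, 0.68, 0.14, 0.036, 0
R0 = Σ lx·mx = 0.856 → 0.856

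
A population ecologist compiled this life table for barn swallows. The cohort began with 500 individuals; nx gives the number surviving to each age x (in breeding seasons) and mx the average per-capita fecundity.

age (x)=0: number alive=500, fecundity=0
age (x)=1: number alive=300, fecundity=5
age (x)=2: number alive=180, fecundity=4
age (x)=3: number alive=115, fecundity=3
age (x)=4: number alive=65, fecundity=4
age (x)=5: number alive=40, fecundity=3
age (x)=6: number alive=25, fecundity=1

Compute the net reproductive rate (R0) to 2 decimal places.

5.94

lx = nx/n0 = nx/500: 1, 0.6, 0.36, 0.23, 0.13, 0.08, 0.05
lx·mx by age: 0, 3, 1.44, 0.69, 0.52, 0.24, 0.05
R0 = Σ lx·mx = 5.94 → 5.94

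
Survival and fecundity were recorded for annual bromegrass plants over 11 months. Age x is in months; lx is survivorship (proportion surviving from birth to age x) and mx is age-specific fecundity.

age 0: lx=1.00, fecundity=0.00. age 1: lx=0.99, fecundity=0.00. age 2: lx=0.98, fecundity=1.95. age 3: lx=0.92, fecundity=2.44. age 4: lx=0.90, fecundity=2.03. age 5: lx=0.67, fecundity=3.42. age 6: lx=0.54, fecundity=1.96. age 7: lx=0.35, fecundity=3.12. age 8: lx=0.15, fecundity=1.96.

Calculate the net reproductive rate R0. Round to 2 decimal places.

10.72

lx·mx by age: 0, 0, 1.911, 2.2448, 1.827, 2.2914, 1.0584, 1.092, 0.294
R0 = Σ lx·mx = 10.7186 → 10.72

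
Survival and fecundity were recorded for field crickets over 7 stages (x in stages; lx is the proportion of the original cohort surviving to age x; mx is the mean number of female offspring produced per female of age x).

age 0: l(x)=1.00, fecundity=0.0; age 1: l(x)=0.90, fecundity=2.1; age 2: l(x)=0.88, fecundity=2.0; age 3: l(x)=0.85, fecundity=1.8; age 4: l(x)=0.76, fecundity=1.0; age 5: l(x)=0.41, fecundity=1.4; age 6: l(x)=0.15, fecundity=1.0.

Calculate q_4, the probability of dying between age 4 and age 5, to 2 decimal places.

q_4 = (l_4 − l_5) / l_4 = (0.76 − 0.41) / 0.76
     = 0.35 / 0.76 = 0.460526… → 0.46

0.46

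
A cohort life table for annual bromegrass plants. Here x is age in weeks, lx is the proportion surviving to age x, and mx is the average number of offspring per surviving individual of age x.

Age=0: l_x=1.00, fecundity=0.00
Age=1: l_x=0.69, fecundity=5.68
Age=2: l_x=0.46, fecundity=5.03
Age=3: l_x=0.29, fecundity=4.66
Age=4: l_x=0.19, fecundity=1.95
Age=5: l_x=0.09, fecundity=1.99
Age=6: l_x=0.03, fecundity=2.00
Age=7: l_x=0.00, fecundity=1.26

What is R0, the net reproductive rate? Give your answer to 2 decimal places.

lx·mx by age: 0, 3.9192, 2.3138, 1.3514, 0.3705, 0.1791, 0.06, 0
R0 = Σ lx·mx = 8.194 → 8.19

8.19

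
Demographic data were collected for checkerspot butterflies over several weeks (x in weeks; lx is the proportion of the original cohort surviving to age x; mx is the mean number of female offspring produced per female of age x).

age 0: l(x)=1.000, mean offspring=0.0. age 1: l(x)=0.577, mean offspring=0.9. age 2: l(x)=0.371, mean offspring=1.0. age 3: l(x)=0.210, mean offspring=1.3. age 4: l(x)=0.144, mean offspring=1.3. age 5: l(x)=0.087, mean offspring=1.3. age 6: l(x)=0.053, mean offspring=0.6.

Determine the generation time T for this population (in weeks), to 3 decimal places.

2.398

lx·mx: 0, 0.5193, 0.371, 0.273, 0.1872, 0.1131, 0.0318 → R0 = 1.4954
x·lx·mx: 0, 0.5193, 0.742, 0.819, 0.7488, 0.5655, 0.1908 → Σ = 3.5854
T = 3.5854 / 1.4954 = 2.397619… → 2.398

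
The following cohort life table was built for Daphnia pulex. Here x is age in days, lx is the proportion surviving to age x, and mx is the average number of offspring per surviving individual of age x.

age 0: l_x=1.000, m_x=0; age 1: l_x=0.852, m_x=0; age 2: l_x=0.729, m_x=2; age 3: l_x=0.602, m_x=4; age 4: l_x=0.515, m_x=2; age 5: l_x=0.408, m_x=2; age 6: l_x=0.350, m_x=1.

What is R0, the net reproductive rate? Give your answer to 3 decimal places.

6.062

lx·mx by age: 0, 0, 1.458, 2.408, 1.03, 0.816, 0.35
R0 = Σ lx·mx = 6.062 → 6.062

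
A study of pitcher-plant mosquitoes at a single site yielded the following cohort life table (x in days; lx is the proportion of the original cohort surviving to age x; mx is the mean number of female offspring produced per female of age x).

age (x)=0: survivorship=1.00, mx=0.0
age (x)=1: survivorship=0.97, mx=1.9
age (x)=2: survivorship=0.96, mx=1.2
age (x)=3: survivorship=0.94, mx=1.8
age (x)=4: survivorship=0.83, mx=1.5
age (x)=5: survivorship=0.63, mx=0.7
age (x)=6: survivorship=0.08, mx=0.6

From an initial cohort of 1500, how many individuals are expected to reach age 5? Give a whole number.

Expected survivors = N0 · l_5 = 1500 × 0.63 = 945 → 945

945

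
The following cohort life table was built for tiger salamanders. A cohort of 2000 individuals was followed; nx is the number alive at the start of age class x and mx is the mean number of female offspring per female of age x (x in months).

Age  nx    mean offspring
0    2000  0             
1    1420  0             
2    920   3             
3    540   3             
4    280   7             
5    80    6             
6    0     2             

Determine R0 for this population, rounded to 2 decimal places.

3.41

lx = nx/n0 = nx/2000: 1, 0.71, 0.46, 0.27, 0.14, 0.04, 0
lx·mx by age: 0, 0, 1.38, 0.81, 0.98, 0.24, 0
R0 = Σ lx·mx = 3.41 → 3.41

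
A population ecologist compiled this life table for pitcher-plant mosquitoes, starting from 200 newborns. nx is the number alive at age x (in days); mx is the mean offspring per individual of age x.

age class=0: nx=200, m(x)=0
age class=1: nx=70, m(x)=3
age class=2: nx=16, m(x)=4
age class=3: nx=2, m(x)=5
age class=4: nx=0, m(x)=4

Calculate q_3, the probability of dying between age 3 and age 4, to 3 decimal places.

lx = nx/n0 = nx/200: 1, 0.35, 0.08, 0.01, 0
q_3 = (l_3 − l_4) / l_3 = (0.01 − 0) / 0.01
     = 0.01 / 0.01 = 1 → 1.000

1.000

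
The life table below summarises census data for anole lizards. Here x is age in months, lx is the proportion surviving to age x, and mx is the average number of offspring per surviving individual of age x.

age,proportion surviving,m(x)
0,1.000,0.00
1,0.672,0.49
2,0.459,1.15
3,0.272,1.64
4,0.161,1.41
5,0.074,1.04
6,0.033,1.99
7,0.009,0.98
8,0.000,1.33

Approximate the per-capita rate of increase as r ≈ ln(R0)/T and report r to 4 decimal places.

0.1955

R0 = Σ lx·mx = 0 + 0.32928 + 0.52785 + 0.44608 + 0.22701 + 0.07696 + 0.06567 + 0.00882 + 0 = 1.68167
Σ x·lx·mx = 4.47182; T = 4.47182/1.68167 = 2.65915…
r ≈ ln(R0)/T = ln(1.68167)/2.65915… = 0.195471… → 0.1955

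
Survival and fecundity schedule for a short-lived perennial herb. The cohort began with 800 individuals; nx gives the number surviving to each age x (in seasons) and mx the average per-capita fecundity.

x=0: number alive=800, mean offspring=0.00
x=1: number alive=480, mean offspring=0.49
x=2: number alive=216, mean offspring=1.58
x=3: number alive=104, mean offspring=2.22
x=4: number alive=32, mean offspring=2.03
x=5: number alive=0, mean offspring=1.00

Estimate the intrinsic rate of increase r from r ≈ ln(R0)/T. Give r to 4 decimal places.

0.0404

lx = nx/n0 = nx/800: 1, 0.6, 0.27, 0.13, 0.04, 0
R0 = Σ lx·mx = 0 + 0.294 + 0.4266 + 0.2886 + 0.0812 + 0 = 1.0904
Σ x·lx·mx = 2.3378; T = 2.3378/1.0904 = 2.14398…
r ≈ ln(R0)/T = ln(1.0904)/2.14398… = 0.040366… → 0.0404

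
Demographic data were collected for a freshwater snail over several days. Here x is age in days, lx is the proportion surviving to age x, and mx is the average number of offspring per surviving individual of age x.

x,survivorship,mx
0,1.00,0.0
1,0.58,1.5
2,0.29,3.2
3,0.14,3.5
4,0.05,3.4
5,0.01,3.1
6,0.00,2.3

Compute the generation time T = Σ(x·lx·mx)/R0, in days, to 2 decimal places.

2.02

lx·mx: 0, 0.87, 0.928, 0.49, 0.17, 0.031, 0 → R0 = 2.489
x·lx·mx: 0, 0.87, 1.856, 1.47, 0.68, 0.155, 0 → Σ = 5.031
T = 5.031 / 2.489 = 2.021294… → 2.02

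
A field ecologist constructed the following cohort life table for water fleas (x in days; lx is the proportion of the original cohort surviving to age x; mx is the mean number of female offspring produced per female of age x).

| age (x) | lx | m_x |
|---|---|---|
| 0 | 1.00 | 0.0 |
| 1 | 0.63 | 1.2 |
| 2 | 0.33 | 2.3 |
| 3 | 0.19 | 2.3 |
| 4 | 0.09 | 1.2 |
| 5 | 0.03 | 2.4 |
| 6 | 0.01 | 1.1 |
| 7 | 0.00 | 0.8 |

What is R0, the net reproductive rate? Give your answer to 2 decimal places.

lx·mx by age: 0, 0.756, 0.759, 0.437, 0.108, 0.072, 0.011, 0
R0 = Σ lx·mx = 2.143 → 2.14

2.14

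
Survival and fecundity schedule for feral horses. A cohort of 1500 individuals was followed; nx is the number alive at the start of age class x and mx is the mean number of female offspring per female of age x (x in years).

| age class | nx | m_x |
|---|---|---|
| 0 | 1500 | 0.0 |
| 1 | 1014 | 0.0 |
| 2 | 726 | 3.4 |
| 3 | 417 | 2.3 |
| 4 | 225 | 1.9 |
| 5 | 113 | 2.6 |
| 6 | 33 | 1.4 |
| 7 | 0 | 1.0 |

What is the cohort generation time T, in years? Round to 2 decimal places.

2.69

lx = nx/n0 = nx/1500: 1, 0.676, 0.484, 0.278, 0.15, 0.07533…, 0.022, 0
lx·mx: 0, 0, 1.6456, 0.6394, 0.285, 0.195867…, 0.0308, 0 → R0 = 2.796667…
x·lx·mx: 0, 0, 3.2912, 1.9182, 1.14, 0.979333…, 0.1848, 0 → Σ = 7.513533…
T = 7.513533… / 2.796667… = 2.686603… → 2.69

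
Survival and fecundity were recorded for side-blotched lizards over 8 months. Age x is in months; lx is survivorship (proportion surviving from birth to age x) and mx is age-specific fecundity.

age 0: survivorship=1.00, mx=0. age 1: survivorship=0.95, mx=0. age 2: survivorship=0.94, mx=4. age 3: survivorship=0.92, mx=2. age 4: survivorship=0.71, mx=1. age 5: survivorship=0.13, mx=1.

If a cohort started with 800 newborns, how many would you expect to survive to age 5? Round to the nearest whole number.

Expected survivors = N0 · l_5 = 800 × 0.13 = 104 → 104

104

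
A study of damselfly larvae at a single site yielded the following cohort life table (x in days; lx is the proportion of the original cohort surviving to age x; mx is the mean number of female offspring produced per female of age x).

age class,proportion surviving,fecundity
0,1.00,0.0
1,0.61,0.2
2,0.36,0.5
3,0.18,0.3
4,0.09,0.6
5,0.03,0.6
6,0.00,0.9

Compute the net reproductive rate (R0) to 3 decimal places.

0.428

lx·mx by age: 0, 0.122, 0.18, 0.054, 0.054, 0.018, 0
R0 = Σ lx·mx = 0.428 → 0.428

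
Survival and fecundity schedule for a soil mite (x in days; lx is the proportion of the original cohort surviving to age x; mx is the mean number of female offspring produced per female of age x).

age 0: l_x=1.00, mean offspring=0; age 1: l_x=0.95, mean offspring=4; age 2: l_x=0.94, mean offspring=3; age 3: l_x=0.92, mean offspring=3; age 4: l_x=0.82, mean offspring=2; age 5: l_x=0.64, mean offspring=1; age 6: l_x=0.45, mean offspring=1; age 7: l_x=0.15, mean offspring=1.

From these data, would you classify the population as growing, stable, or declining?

growing

R0 = Σ lx·mx = 0 + 3.8 + 2.82 + 2.76 + 1.64 + 0.64 + 0.45 + 0.15 = 12.26
R0 > 1, so the population is growing.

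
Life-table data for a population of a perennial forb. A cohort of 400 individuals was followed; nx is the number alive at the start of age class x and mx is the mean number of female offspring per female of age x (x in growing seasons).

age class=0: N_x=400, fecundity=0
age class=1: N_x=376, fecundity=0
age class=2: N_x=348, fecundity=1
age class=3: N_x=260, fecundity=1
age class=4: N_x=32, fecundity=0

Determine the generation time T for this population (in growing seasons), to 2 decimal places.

2.43

lx = nx/n0 = nx/400: 1, 0.94, 0.87, 0.65, 0.08
lx·mx: 0, 0, 0.87, 0.65, 0 → R0 = 1.52
x·lx·mx: 0, 0, 1.74, 1.95, 0 → Σ = 3.69
T = 3.69 / 1.52 = 2.427632… → 2.43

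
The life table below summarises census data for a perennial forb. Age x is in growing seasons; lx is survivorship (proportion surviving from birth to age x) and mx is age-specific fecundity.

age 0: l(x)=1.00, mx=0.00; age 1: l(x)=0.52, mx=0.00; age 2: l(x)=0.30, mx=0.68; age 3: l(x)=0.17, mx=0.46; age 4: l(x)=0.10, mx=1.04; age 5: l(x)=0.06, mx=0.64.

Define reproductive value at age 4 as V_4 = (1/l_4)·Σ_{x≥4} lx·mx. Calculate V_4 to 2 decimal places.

lx·mx for x ≥ 4: 0.104, 0.0384 → sum = 0.1424
V_4 = 0.1424 / l_4 = 0.1424 / 0.1 = 1.424 → 1.42

1.42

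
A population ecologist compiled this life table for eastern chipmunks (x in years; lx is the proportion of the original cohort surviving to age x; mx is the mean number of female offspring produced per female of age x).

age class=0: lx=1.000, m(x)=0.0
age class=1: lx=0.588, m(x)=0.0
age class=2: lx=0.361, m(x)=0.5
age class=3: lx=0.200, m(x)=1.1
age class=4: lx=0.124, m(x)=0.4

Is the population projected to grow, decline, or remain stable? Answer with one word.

declining

R0 = Σ lx·mx = 0 + 0 + 0.1805 + 0.22 + 0.0496 = 0.4501
R0 < 1, so the population is declining.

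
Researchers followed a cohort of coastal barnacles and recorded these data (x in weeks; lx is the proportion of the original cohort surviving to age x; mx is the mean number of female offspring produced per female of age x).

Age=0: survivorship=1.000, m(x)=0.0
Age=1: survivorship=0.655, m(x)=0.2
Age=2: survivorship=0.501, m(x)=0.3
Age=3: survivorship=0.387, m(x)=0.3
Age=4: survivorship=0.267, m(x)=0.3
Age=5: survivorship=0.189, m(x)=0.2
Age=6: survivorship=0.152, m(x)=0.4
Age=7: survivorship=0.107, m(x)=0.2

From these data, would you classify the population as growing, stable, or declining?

R0 = Σ lx·mx = 0 + 0.131 + 0.1503 + 0.1161 + 0.0801 + 0.0378 + 0.0608 + 0.0214 = 0.5975
R0 < 1, so the population is declining.

declining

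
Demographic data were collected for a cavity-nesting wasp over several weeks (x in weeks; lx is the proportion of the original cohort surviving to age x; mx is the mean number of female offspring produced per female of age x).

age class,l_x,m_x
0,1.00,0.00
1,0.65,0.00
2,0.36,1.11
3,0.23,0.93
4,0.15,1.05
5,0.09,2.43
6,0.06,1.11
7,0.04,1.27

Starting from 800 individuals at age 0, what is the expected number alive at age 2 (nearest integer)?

288

Expected survivors = N0 · l_2 = 800 × 0.36 = 288 → 288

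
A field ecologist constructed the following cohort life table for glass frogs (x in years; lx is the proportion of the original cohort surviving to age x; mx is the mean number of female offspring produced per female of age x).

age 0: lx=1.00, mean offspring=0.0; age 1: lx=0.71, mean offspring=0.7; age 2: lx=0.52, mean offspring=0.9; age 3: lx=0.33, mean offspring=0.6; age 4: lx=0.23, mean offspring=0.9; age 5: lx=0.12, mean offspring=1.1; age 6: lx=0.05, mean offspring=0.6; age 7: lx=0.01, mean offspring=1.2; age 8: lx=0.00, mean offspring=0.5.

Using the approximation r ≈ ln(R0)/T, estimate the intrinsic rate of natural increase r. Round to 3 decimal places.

R0 = Σ lx·mx = 0 + 0.497 + 0.468 + 0.198 + 0.207 + 0.132 + 0.03 + 0.012 + 0 = 1.544
Σ x·lx·mx = 3.779; T = 3.779/1.544 = 2.44754…
r ≈ ln(R0)/T = ln(1.544)/2.44754… = 0.17747… → 0.177

0.177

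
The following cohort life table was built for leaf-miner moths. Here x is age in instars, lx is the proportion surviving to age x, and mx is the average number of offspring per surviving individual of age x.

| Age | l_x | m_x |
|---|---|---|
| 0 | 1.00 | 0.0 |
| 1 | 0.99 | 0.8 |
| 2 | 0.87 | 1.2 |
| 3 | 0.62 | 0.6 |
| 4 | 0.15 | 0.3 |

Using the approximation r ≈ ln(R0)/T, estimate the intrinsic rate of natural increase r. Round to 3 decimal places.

R0 = Σ lx·mx = 0 + 0.792 + 1.044 + 0.372 + 0.045 = 2.253
Σ x·lx·mx = 4.176; T = 4.176/2.253 = 1.85353…
r ≈ ln(R0)/T = ln(2.253)/1.85353… = 0.43823… → 0.438

0.438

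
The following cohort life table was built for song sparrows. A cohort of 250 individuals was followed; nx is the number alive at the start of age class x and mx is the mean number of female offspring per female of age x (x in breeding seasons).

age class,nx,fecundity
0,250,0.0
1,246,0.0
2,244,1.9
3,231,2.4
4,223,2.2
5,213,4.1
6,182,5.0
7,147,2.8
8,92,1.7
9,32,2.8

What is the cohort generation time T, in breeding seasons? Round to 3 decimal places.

4.891

lx = nx/n0 = nx/250: 1, 0.984, 0.976, 0.924, 0.892, 0.852, 0.728, 0.588, 0.368, 0.128
lx·mx: 0, 0, 1.8544, 2.2176, 1.9624, 3.4932, 3.64, 1.6464, 0.6256, 0.3584 → R0 = 15.798
x·lx·mx: 0, 0, 3.7088, 6.6528, 7.8496, 17.466, 21.84, 11.5248, 5.0048, 3.2256 → Σ = 77.2724
T = 77.2724 / 15.798 = 4.891277… → 4.891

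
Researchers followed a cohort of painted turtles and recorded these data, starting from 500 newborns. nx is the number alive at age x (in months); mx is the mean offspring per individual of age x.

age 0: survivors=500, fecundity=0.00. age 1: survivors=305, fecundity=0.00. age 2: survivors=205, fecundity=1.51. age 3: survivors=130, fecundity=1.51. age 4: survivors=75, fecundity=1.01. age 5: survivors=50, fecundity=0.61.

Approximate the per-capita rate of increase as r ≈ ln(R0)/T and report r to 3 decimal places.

0.074

lx = nx/n0 = nx/500: 1, 0.61, 0.41, 0.26, 0.15, 0.1
R0 = Σ lx·mx = 0 + 0 + 0.6191 + 0.3926 + 0.1515 + 0.061 = 1.2242
Σ x·lx·mx = 3.327; T = 3.327/1.2242 = 2.71769…
r ≈ ln(R0)/T = ln(1.2242)/2.71769… = 0.07443… → 0.074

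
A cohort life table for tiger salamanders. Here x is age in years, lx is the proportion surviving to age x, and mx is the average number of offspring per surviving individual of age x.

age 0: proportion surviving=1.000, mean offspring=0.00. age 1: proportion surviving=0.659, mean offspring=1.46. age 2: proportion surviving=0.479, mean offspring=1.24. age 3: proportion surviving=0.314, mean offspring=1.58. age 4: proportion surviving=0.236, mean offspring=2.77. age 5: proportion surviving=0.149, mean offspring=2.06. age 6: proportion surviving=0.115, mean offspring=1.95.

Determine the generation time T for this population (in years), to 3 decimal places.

2.821

lx·mx: 0, 0.96214, 0.59396, 0.49612, 0.65372, 0.30694, 0.22425 → R0 = 3.23713
x·lx·mx: 0, 0.96214, 1.18792, 1.48836, 2.61488, 1.5347, 1.3455 → Σ = 9.1335
T = 9.1335 / 3.23713 = 2.821481… → 2.821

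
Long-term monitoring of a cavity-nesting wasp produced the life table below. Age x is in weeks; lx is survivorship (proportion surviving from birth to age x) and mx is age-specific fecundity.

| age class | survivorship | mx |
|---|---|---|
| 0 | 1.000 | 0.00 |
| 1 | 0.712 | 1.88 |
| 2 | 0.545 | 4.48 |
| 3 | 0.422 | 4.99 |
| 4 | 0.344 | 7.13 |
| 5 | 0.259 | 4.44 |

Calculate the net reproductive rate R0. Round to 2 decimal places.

lx·mx by age: 0, 1.33856, 2.4416, 2.10578, 2.45272, 1.14996
R0 = Σ lx·mx = 9.48862 → 9.49

9.49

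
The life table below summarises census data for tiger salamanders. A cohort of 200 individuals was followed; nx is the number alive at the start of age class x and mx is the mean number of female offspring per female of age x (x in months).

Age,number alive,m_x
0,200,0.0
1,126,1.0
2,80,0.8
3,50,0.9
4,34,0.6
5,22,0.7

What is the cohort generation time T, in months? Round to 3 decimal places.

lx = nx/n0 = nx/200: 1, 0.63, 0.4, 0.25, 0.17, 0.11
lx·mx: 0, 0.63, 0.32, 0.225, 0.102, 0.077 → R0 = 1.354
x·lx·mx: 0, 0.63, 0.64, 0.675, 0.408, 0.385 → Σ = 2.738
T = 2.738 / 1.354 = 2.022157… → 2.022

2.022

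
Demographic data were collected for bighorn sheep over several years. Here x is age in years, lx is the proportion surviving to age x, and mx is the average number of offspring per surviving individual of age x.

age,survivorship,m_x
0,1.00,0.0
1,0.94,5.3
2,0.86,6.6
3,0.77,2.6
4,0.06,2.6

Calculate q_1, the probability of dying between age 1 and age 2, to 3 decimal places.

q_1 = (l_1 − l_2) / l_1 = (0.94 − 0.86) / 0.94
     = 0.08 / 0.94 = 0.085106… → 0.085

0.085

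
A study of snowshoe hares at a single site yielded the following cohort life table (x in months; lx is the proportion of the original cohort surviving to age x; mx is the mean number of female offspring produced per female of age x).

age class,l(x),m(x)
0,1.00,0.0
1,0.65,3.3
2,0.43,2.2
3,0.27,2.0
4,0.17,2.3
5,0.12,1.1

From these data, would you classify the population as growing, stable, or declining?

R0 = Σ lx·mx = 0 + 2.145 + 0.946 + 0.54 + 0.391 + 0.132 = 4.154
R0 > 1, so the population is growing.

growing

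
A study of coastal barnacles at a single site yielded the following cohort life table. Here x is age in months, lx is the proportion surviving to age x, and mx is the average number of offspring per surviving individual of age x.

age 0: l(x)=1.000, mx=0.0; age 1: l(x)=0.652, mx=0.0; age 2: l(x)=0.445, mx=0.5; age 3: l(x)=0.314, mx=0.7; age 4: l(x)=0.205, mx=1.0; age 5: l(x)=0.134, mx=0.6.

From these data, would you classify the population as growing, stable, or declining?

R0 = Σ lx·mx = 0 + 0 + 0.2225 + 0.2198 + 0.205 + 0.0804 = 0.7277
R0 < 1, so the population is declining.

declining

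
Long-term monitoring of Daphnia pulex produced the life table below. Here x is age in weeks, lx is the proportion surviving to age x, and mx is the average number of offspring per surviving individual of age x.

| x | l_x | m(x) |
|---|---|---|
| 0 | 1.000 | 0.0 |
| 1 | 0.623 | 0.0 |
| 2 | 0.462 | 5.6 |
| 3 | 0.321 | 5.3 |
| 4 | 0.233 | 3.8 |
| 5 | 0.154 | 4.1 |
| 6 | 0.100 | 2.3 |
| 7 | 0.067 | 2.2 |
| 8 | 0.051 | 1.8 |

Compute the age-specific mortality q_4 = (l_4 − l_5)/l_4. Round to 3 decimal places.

0.339

q_4 = (l_4 − l_5) / l_4 = (0.233 − 0.154) / 0.233
     = 0.079 / 0.233 = 0.339056… → 0.339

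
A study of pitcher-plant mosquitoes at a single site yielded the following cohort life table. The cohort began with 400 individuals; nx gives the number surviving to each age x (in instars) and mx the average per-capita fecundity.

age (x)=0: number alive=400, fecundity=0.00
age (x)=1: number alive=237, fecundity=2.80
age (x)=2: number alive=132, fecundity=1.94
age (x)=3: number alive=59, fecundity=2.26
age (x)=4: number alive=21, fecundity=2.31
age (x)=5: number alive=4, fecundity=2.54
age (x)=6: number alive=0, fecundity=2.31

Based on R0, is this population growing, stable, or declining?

lx = nx/n0 = nx/400: 1, 0.5925, 0.33, 0.1475, 0.0525, 0.01, 0
R0 = Σ lx·mx = 0 + 1.659 + 0.6402 + 0.33335 + 0.121275 + 0.0254 + 0 = 2.779225
R0 > 1, so the population is growing.

growing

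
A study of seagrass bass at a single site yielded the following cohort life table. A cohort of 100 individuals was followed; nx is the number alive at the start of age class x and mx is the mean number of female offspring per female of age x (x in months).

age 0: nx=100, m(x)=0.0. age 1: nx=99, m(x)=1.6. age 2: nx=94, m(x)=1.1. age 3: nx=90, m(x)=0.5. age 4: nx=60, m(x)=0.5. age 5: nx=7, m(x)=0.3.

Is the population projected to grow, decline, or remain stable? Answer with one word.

lx = nx/n0 = nx/100: 1, 0.99, 0.94, 0.9, 0.6, 0.07
R0 = Σ lx·mx = 0 + 1.584 + 1.034 + 0.45 + 0.3 + 0.021 = 3.389
R0 > 1, so the population is growing.

growing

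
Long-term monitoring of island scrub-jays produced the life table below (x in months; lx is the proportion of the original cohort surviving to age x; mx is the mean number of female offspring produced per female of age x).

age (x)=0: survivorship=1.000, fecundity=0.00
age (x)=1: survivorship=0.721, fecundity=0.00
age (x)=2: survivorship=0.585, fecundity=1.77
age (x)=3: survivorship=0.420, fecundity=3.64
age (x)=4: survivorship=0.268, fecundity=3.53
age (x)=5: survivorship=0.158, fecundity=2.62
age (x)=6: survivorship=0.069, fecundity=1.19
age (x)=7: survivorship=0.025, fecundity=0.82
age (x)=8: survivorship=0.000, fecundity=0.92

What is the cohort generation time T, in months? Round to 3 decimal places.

3.265

lx·mx: 0, 0, 1.03545, 1.5288, 0.94604, 0.41396, 0.08211, 0.0205, 0 → R0 = 4.02686
x·lx·mx: 0, 0, 2.0709, 4.5864, 3.78416, 2.0698, 0.49266, 0.1435, 0 → Σ = 13.14742
T = 13.14742 / 4.02686 = 3.264931… → 3.265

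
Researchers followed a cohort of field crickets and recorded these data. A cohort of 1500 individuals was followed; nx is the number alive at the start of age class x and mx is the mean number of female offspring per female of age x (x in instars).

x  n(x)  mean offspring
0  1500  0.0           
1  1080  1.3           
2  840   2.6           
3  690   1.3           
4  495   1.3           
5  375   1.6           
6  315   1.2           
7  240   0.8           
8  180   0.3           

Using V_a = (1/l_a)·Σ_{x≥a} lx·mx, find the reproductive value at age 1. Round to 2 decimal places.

lx = nx/n0 = nx/1500: 1, 0.72, 0.56, 0.46, 0.33, 0.25, 0.21, 0.16, 0.12
lx·mx for x ≥ 1: 0.936, 1.456, 0.598, 0.429, 0.4, 0.252, 0.128, 0.036 → sum = 4.235
V_1 = 4.235 / l_1 = 4.235 / 0.72 = 5.881944… → 5.88

5.88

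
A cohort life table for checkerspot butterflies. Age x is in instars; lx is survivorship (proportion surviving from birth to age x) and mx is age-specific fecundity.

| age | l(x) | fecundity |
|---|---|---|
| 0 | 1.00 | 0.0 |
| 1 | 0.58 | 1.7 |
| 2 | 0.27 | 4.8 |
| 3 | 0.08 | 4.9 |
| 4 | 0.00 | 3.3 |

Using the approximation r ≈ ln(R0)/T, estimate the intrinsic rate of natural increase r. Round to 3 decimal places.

R0 = Σ lx·mx = 0 + 0.986 + 1.296 + 0.392 + 0 = 2.674
Σ x·lx·mx = 4.754; T = 4.754/2.674 = 1.77786…
r ≈ ln(R0)/T = ln(2.674)/1.77786… = 0.55324… → 0.553

0.553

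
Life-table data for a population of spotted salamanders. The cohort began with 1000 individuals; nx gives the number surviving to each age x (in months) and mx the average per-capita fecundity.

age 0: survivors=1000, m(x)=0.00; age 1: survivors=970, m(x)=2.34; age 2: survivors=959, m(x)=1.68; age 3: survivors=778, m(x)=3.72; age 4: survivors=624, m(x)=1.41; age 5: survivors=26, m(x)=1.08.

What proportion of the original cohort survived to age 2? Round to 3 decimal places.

l_2 = n_2/n_0 = 959/1000 = 0.959 → 0.959

0.959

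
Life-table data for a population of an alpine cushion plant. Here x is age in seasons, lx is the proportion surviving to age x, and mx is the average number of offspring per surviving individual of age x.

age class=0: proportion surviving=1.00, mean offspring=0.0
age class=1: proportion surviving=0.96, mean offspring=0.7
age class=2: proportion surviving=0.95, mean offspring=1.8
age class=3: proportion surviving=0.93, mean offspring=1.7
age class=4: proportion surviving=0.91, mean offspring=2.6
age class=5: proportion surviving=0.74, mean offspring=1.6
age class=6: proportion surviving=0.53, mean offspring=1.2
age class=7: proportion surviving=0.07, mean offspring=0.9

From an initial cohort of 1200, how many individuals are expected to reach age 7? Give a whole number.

84

Expected survivors = N0 · l_7 = 1200 × 0.07 = 84 → 84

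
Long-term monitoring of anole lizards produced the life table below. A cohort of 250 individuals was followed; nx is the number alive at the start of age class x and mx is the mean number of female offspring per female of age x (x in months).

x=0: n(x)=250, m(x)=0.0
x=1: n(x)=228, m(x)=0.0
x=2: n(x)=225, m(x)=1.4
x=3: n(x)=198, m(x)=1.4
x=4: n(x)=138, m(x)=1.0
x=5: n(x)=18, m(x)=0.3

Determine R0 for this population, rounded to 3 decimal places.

2.942

lx = nx/n0 = nx/250: 1, 0.912, 0.9, 0.792, 0.552, 0.072
lx·mx by age: 0, 0, 1.26, 1.1088, 0.552, 0.0216
R0 = Σ lx·mx = 2.9424 → 2.942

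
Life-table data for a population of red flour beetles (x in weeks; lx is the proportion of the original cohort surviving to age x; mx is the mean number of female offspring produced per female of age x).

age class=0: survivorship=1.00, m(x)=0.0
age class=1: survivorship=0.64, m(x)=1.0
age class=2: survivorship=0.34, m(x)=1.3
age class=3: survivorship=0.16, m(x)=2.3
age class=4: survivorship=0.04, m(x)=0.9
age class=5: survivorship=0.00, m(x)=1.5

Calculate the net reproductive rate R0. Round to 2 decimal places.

1.49

lx·mx by age: 0, 0.64, 0.442, 0.368, 0.036, 0
R0 = Σ lx·mx = 1.486 → 1.49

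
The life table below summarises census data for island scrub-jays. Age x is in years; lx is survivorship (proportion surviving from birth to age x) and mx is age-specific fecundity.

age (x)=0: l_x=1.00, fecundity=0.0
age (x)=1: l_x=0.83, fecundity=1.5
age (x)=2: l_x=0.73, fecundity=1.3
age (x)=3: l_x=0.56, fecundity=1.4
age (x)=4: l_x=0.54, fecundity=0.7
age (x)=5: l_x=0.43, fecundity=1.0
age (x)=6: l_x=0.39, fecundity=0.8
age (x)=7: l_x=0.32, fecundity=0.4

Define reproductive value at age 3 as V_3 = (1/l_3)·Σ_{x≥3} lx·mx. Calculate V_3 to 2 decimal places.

lx·mx for x ≥ 3: 0.784, 0.378, 0.43, 0.312, 0.128 → sum = 2.032
V_3 = 2.032 / l_3 = 2.032 / 0.56 = 3.628571… → 3.63

3.63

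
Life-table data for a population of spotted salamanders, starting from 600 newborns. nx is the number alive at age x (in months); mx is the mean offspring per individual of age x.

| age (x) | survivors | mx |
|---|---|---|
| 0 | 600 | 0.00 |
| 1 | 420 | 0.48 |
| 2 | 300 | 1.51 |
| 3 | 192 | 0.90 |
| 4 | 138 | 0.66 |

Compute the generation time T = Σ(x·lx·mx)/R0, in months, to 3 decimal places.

lx = nx/n0 = nx/600: 1, 0.7, 0.5, 0.32, 0.23
lx·mx: 0, 0.336, 0.755, 0.288, 0.1518 → R0 = 1.5308
x·lx·mx: 0, 0.336, 1.51, 0.864, 0.6072 → Σ = 3.3172
T = 3.3172 / 1.5308 = 2.166972… → 2.167

2.167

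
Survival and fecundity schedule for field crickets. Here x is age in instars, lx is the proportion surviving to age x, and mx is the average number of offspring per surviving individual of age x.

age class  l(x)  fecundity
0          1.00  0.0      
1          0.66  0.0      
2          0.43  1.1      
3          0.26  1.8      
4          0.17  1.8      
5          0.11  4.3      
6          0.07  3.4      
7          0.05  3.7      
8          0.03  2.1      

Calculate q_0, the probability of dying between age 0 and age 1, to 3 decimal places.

0.340

q_0 = (l_0 − l_1) / l_0 = (1 − 0.66) / 1
     = 0.34 / 1 = 0.34 → 0.340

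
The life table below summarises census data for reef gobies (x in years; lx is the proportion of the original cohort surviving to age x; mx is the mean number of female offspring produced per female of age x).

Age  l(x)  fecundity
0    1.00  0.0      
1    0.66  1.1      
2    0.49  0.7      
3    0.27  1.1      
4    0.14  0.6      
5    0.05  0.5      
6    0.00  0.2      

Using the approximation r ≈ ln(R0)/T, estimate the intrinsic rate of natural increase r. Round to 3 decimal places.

0.207

R0 = Σ lx·mx = 0 + 0.726 + 0.343 + 0.297 + 0.084 + 0.025 + 0 = 1.475
Σ x·lx·mx = 2.764; T = 2.764/1.475 = 1.8739…
r ≈ ln(R0)/T = ln(1.475)/1.8739… = 0.20741… → 0.207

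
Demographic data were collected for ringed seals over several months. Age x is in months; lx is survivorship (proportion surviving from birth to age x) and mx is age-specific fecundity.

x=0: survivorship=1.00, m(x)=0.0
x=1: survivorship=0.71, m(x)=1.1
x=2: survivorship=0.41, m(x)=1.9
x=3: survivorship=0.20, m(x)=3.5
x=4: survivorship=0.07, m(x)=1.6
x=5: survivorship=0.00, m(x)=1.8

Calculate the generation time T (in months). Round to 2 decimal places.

2.06

lx·mx: 0, 0.781, 0.779, 0.7, 0.112, 0 → R0 = 2.372
x·lx·mx: 0, 0.781, 1.558, 2.1, 0.448, 0 → Σ = 4.887
T = 4.887 / 2.372 = 2.060287… → 2.06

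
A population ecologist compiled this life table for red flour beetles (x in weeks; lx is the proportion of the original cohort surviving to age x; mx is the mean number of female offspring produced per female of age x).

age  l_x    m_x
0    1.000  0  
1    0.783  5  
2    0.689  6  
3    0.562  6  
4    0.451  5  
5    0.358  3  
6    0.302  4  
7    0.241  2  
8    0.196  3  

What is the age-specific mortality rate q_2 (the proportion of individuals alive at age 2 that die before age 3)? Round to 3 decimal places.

q_2 = (l_2 − l_3) / l_2 = (0.689 − 0.562) / 0.689
     = 0.127 / 0.689 = 0.184325… → 0.184

0.184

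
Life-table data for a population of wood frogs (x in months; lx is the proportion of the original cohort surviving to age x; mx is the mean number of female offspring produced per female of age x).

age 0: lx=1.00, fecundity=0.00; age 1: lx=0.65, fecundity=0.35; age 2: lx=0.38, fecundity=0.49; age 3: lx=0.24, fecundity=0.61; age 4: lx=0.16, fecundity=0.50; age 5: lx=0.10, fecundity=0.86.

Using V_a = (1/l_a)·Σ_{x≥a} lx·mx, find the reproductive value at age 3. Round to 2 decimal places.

1.30

lx·mx for x ≥ 3: 0.1464, 0.08, 0.086 → sum = 0.3124
V_3 = 0.3124 / l_3 = 0.3124 / 0.24 = 1.301667… → 1.30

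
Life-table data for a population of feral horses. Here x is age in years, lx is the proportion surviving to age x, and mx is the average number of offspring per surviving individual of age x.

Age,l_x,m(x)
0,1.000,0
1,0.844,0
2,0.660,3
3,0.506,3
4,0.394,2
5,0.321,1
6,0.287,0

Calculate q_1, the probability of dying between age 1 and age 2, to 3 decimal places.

0.218

q_1 = (l_1 − l_2) / l_1 = (0.844 − 0.66) / 0.844
     = 0.184 / 0.844 = 0.218009… → 0.218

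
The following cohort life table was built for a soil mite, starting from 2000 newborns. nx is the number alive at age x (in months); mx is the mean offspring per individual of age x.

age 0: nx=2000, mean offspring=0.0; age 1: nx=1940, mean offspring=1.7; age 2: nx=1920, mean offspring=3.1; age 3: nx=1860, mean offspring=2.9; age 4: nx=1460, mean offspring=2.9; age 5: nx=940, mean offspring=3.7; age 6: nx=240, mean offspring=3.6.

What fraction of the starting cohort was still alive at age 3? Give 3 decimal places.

l_3 = n_3/n_0 = 1860/2000 = 0.93 → 0.930

0.930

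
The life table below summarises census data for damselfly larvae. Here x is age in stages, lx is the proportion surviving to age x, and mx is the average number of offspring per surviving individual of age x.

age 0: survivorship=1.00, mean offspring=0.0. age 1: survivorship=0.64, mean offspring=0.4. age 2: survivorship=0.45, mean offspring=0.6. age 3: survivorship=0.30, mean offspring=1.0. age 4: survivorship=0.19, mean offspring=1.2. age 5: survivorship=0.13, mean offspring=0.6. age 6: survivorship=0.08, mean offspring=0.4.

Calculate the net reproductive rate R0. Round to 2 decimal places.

lx·mx by age: 0, 0.256, 0.27, 0.3, 0.228, 0.078, 0.032
R0 = Σ lx·mx = 1.164 → 1.16

1.16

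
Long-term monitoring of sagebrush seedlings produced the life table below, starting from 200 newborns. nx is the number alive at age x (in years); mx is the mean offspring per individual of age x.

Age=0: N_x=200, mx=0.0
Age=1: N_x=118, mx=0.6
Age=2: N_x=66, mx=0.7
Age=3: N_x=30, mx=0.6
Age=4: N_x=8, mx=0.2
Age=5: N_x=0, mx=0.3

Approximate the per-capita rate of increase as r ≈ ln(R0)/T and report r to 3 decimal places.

lx = nx/n0 = nx/200: 1, 0.59, 0.33, 0.15, 0.04, 0
R0 = Σ lx·mx = 0 + 0.354 + 0.231 + 0.09 + 0.008 + 0 = 0.683
Σ x·lx·mx = 1.118; T = 1.118/0.683 = 1.6369…
r ≈ ln(R0)/T = ln(0.683)/1.6369… = -0.23292… → -0.233

-0.233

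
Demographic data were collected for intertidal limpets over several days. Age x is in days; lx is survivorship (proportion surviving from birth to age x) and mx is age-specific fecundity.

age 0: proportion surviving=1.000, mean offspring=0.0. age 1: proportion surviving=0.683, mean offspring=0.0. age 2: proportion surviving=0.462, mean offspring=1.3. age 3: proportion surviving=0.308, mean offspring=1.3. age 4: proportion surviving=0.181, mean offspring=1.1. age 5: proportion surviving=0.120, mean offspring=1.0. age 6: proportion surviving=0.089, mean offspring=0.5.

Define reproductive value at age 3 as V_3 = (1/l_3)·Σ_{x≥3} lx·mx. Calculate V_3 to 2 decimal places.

2.48

lx·mx for x ≥ 3: 0.4004, 0.1991, 0.12, 0.0445 → sum = 0.764
V_3 = 0.764 / l_3 = 0.764 / 0.308 = 2.480519… → 2.48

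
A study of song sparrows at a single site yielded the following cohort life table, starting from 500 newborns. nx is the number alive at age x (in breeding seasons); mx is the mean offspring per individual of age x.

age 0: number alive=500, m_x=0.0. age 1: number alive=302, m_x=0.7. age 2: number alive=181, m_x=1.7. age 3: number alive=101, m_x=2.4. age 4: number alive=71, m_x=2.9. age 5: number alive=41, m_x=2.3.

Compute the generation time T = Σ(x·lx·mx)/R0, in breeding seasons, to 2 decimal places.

lx = nx/n0 = nx/500: 1, 0.604, 0.362, 0.202, 0.142, 0.082
lx·mx: 0, 0.4228, 0.6154, 0.4848, 0.4118, 0.1886 → R0 = 2.1234
x·lx·mx: 0, 0.4228, 1.2308, 1.4544, 1.6472, 0.943 → Σ = 5.6982
T = 5.6982 / 2.1234 = 2.683526… → 2.68

2.68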